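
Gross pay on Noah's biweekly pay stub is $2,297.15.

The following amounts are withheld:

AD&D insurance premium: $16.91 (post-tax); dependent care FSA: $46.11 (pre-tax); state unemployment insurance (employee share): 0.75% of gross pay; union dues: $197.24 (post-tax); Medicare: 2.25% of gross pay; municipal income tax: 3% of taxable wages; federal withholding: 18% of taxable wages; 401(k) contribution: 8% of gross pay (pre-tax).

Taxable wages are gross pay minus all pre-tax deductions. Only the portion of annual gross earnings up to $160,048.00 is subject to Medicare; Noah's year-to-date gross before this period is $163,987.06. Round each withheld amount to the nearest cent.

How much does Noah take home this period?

$1,401.76

Dependent care FSA: $46.11
401(k) contribution: $2,297.15 × 0.08 = $183.77
Pre-tax total = $46.11 + $183.77 = $229.88
Taxable wages = $2,297.15 − $229.88 = $2,067.27
Municipal income tax: $2,067.27 × 0.03 = $62.02
Federal withholding: $2,067.27 × 0.18 = $372.11
State unemployment insurance (employee share): $2,297.15 × 0.0075 = $17.23
Medicare: annual cap $160,048.00 already reached (YTD $163,987.06), so $0.00
AD&D insurance premium: $16.91
Union dues: $197.24
Total deductions = $46.11 + $183.77 + $62.02 + $372.11 + $17.23 + $0.00 + $16.91 + $197.24 = $895.39
Net pay = $2,297.15 − $895.39 = $1,401.76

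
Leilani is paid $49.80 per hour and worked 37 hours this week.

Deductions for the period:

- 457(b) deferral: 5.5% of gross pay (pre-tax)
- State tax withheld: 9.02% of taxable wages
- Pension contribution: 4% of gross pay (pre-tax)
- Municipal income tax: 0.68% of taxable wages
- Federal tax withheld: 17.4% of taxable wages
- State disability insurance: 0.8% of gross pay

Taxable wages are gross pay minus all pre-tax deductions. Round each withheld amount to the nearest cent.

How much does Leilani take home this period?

$1,200.91

Gross pay: 37 × $49.80 = $1,842.60
Pension contribution: $1,842.60 × 0.04 = $73.70
457(b) deferral: $1,842.60 × 0.055 = $101.34
Pre-tax total = $73.70 + $101.34 = $175.04
Taxable wages = $1,842.60 − $175.04 = $1,667.56
Municipal income tax: $1,667.56 × 0.0068 = $11.34
Federal tax withheld: $1,667.56 × 0.174 = $290.16
State tax withheld: $1,667.56 × 0.0902 = $150.41
State disability insurance: $1,842.60 × 0.008 = $14.74
Total deductions = $73.70 + $101.34 + $11.34 + $290.16 + $150.41 + $14.74 = $641.69
Net pay = $1,842.60 − $641.69 = $1,200.91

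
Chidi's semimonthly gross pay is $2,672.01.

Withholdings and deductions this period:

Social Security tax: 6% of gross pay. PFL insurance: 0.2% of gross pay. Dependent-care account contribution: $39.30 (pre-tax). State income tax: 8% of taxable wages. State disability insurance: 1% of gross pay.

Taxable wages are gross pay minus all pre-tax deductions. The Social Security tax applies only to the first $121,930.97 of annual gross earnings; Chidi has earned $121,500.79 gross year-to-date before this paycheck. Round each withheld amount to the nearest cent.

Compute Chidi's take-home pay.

$2,364.22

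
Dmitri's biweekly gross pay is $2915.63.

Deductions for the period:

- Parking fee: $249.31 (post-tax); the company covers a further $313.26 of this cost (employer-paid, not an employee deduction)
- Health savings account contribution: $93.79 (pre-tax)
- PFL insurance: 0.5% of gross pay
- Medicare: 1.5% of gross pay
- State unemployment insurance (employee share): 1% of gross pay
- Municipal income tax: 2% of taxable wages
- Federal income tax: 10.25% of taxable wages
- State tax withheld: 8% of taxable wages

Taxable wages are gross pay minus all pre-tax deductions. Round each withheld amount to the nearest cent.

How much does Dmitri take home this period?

Health savings account contribution: $93.79
Taxable wages = $2915.63 − $93.79 = $2821.84
Federal income tax: $2821.84 × 0.1025 = $289.24
Municipal income tax: $2821.84 × 0.02 = $56.44
State tax withheld: $2821.84 × 0.08 = $225.75
Medicare: $2915.63 × 0.015 = $43.73
PFL insurance: $2915.63 × 0.005 = $14.58
State unemployment insurance (employee share): $2915.63 × 0.01 = $29.16
Parking fee: $249.31
(Employer's $313.26 toward parking fee is not withheld from the employee.)
Total deductions = $93.79 + $289.24 + $56.44 + $225.75 + $43.73 + $14.58 + $29.16 + $249.31 = $1002.00
Net pay = $2915.63 − $1002.00 = $1913.63

$1913.63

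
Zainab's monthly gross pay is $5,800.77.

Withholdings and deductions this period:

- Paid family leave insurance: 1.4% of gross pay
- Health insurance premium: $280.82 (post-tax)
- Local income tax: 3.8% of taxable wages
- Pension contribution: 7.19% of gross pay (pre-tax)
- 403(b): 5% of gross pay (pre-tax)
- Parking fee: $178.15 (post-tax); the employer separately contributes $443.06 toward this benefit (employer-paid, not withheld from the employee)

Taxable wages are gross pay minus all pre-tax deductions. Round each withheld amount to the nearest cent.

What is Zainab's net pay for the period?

$4,359.91

403(b): $5,800.77 × 0.05 = $290.04
Pension contribution: $5,800.77 × 0.0719 = $417.08
Pre-tax total = $290.04 + $417.08 = $707.12
Taxable wages = $5,800.77 − $707.12 = $5,093.65
Local income tax: $5,093.65 × 0.038 = $193.56
Paid family leave insurance: $5,800.77 × 0.014 = $81.21
Health insurance premium: $280.82
Parking fee: $178.15
(Employer's $443.06 toward parking fee is not withheld from the employee.)
Total deductions = $290.04 + $417.08 + $193.56 + $81.21 + $280.82 + $178.15 = $1,440.86
Net pay = $5,800.77 − $1,440.86 = $4,359.91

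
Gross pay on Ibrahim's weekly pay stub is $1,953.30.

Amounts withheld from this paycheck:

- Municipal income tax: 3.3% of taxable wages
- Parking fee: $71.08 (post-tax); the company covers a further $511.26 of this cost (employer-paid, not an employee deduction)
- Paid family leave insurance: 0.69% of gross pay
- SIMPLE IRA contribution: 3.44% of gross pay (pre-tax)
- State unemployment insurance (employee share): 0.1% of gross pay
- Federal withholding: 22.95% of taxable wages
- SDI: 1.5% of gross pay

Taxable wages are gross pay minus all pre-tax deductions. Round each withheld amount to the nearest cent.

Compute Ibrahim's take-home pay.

SIMPLE IRA contribution: $1,953.30 × 0.0344 = $67.19
Taxable wages = $1,953.30 − $67.19 = $1,886.11
Municipal income tax: $1,886.11 × 0.033 = $62.24
Federal withholding: $1,886.11 × 0.2295 = $432.86
State unemployment insurance (employee share): $1,953.30 × 0.001 = $1.95
SDI: $1,953.30 × 0.015 = $29.30
Paid family leave insurance: $1,953.30 × 0.0069 = $13.48
Parking fee: $71.08
(Employer's $511.26 toward parking fee is not withheld from the employee.)
Total deductions = $67.19 + $62.24 + $432.86 + $1.95 + $29.30 + $13.48 + $71.08 = $678.10
Net pay = $1,953.30 − $678.10 = $1,275.20

$1,275.20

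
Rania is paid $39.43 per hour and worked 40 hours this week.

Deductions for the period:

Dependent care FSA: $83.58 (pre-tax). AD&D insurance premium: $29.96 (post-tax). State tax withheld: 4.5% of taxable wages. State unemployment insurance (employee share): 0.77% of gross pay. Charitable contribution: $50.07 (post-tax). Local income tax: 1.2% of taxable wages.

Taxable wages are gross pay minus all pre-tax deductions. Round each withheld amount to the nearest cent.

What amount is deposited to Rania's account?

$1,316.32

Gross pay: 40 × $39.43 = $1,577.20
Dependent care FSA: $83.58
Taxable wages = $1,577.20 − $83.58 = $1,493.62
Local income tax: $1,493.62 × 0.012 = $17.92
State tax withheld: $1,493.62 × 0.045 = $67.21
State unemployment insurance (employee share): $1,577.20 × 0.0077 = $12.14
Charitable contribution: $50.07
AD&D insurance premium: $29.96
Total deductions = $83.58 + $17.92 + $67.21 + $12.14 + $50.07 + $29.96 = $260.88
Net pay = $1,577.20 − $260.88 = $1,316.32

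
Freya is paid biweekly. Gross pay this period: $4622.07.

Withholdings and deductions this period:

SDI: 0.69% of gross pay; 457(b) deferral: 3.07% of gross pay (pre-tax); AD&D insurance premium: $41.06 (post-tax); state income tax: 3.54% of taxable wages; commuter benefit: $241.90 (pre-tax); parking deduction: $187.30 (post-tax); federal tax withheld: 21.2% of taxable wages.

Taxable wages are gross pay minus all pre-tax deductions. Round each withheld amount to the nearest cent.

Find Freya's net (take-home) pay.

457(b) deferral: $4622.07 × 0.0307 = $141.90
Commuter benefit: $241.90
Pre-tax total = $141.90 + $241.90 = $383.80
Taxable wages = $4622.07 − $383.80 = $4238.27
Federal tax withheld: $4238.27 × 0.212 = $898.51
State income tax: $4238.27 × 0.0354 = $150.03
SDI: $4622.07 × 0.0069 = $31.89
AD&D insurance premium: $41.06
Parking deduction: $187.30
Total deductions = $141.90 + $241.90 + $898.51 + $150.03 + $31.89 + $41.06 + $187.30 = $1692.59
Net pay = $4622.07 − $1692.59 = $2929.48

$2929.48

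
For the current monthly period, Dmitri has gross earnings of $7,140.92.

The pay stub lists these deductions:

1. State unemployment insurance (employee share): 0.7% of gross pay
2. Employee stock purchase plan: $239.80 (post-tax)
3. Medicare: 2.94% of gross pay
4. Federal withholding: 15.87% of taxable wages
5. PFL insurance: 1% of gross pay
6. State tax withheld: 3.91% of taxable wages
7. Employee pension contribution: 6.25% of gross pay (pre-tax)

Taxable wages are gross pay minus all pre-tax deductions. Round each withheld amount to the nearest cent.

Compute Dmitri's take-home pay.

Employee pension contribution: $7,140.92 × 0.0625 = $446.31
Taxable wages = $7,140.92 − $446.31 = $6,694.61
State tax withheld: $6,694.61 × 0.0391 = $261.76
Federal withholding: $6,694.61 × 0.1587 = $1,062.43
PFL insurance: $7,140.92 × 0.01 = $71.41
Medicare: $7,140.92 × 0.0294 = $209.94
State unemployment insurance (employee share): $7,140.92 × 0.007 = $49.99
Employee stock purchase plan: $239.80
Total deductions = $446.31 + $261.76 + $1,062.43 + $71.41 + $209.94 + $49.99 + $239.80 = $2,341.64
Net pay = $7,140.92 − $2,341.64 = $4,799.28

$4,799.28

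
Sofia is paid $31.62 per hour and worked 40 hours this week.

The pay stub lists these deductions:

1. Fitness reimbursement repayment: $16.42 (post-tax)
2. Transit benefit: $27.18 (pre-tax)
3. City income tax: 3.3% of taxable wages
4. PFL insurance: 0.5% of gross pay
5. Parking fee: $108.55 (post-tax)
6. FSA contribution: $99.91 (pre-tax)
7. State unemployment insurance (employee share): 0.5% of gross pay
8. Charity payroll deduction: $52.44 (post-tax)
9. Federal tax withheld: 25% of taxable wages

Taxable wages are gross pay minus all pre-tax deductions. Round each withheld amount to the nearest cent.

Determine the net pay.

$625.69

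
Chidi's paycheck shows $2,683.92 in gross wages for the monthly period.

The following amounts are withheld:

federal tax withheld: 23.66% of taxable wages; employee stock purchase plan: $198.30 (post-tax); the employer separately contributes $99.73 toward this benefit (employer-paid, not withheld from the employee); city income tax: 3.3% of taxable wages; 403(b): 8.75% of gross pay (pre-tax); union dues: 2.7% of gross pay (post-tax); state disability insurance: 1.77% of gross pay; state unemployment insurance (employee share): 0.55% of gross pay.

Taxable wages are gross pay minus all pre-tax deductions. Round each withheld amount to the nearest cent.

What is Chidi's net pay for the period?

403(b): $2,683.92 × 0.0875 = $234.84
Taxable wages = $2,683.92 − $234.84 = $2,449.08
City income tax: $2,449.08 × 0.033 = $80.82
Federal tax withheld: $2,449.08 × 0.2366 = $579.45
State unemployment insurance (employee share): $2,683.92 × 0.0055 = $14.76
State disability insurance: $2,683.92 × 0.0177 = $47.51
Union dues: $2,683.92 × 0.027 = $72.47
Employee stock purchase plan: $198.30
(Employer's $99.73 toward employee stock purchase plan is not withheld from the employee.)
Total deductions = $234.84 + $80.82 + $579.45 + $14.76 + $47.51 + $72.47 + $198.30 = $1,228.15
Net pay = $2,683.92 − $1,228.15 = $1,455.77

$1,455.77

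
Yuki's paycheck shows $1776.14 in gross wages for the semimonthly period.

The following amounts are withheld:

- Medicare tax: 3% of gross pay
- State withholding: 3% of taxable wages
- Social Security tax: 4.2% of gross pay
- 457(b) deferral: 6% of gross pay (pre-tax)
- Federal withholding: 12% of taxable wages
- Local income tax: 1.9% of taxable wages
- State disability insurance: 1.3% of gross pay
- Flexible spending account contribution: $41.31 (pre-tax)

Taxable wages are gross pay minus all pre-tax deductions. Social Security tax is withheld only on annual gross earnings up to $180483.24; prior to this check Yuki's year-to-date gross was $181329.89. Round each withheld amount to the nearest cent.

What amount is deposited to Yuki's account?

$1276.71

Flexible spending account contribution: $41.31
457(b) deferral: $1776.14 × 0.06 = $106.57
Pre-tax total = $41.31 + $106.57 = $147.88
Taxable wages = $1776.14 − $147.88 = $1628.26
Federal withholding: $1628.26 × 0.12 = $195.39
Local income tax: $1628.26 × 0.019 = $30.94
State withholding: $1628.26 × 0.03 = $48.85
Medicare tax: $1776.14 × 0.03 = $53.28
Social Security tax: annual cap $180483.24 already reached (YTD $181329.89), so $0.00
State disability insurance: $1776.14 × 0.013 = $23.09
Total deductions = $41.31 + $106.57 + $195.39 + $30.94 + $48.85 + $53.28 + $0.00 + $23.09 = $499.43
Net pay = $1776.14 − $499.43 = $1276.71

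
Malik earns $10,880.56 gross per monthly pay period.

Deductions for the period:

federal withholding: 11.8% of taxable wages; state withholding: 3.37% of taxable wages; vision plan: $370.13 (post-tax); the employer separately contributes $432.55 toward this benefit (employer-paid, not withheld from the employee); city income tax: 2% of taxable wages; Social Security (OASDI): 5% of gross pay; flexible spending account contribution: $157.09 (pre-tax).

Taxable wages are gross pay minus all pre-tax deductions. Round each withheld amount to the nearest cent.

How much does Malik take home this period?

Flexible spending account contribution: $157.09
Taxable wages = $10,880.56 − $157.09 = $10,723.47
City income tax: $10,723.47 × 0.02 = $214.47
Federal withholding: $10,723.47 × 0.118 = $1,265.37
State withholding: $10,723.47 × 0.0337 = $361.38
Social Security (OASDI): $10,880.56 × 0.05 = $544.03
Vision plan: $370.13
(Employer's $432.55 toward vision plan is not withheld from the employee.)
Total deductions = $157.09 + $214.47 + $1,265.37 + $361.38 + $544.03 + $370.13 = $2,912.47
Net pay = $10,880.56 − $2,912.47 = $7,968.09

$7,968.09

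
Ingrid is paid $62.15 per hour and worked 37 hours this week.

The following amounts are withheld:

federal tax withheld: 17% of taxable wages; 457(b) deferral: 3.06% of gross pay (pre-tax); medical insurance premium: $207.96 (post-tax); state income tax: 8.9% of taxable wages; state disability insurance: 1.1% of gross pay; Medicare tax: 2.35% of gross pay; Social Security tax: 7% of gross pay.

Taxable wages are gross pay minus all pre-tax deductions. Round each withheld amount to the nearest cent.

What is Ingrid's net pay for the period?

$1,203.55

Gross pay: 37 × $62.15 = $2,299.55
457(b) deferral: $2,299.55 × 0.0306 = $70.37
Taxable wages = $2,299.55 − $70.37 = $2,229.18
State income tax: $2,229.18 × 0.089 = $198.40
Federal tax withheld: $2,229.18 × 0.17 = $378.96
Social Security tax: $2,299.55 × 0.07 = $160.97
State disability insurance: $2,299.55 × 0.011 = $25.30
Medicare tax: $2,299.55 × 0.0235 = $54.04
Medical insurance premium: $207.96
Total deductions = $70.37 + $198.40 + $378.96 + $160.97 + $25.30 + $54.04 + $207.96 = $1,096.00
Net pay = $2,299.55 − $1,096.00 = $1,203.55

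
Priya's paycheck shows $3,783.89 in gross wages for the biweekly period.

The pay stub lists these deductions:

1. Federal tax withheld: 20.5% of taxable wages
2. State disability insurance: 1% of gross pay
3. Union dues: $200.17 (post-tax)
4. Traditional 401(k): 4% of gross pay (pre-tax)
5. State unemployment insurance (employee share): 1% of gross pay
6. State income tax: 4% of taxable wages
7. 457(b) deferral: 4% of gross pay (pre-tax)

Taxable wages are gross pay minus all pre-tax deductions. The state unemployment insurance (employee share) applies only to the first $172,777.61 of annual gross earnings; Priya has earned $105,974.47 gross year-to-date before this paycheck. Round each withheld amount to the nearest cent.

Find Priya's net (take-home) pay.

457(b) deferral: $3,783.89 × 0.04 = $151.36
Traditional 401(k): $3,783.89 × 0.04 = $151.36
Pre-tax total = $151.36 + $151.36 = $302.72
Taxable wages = $3,783.89 − $302.72 = $3,481.17
State income tax: $3,481.17 × 0.04 = $139.25
Federal tax withheld: $3,481.17 × 0.205 = $713.64
State disability insurance: $3,783.89 × 0.01 = $37.84
State unemployment insurance (employee share): cap not yet reached, full $3,783.89 is subject → $3,783.89 × 0.01 = $37.84
Union dues: $200.17
Total deductions = $151.36 + $151.36 + $139.25 + $713.64 + $37.84 + $37.84 + $200.17 = $1,431.46
Net pay = $3,783.89 − $1,431.46 = $2,352.43

$2,352.43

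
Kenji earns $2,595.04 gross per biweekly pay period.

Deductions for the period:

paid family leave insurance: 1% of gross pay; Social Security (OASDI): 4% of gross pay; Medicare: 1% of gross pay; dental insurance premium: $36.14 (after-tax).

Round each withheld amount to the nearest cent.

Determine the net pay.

Medicare: $2,595.04 × 0.01 = $25.95
Social Security (OASDI): $2,595.04 × 0.04 = $103.80
Paid family leave insurance: $2,595.04 × 0.01 = $25.95
Dental insurance premium: $36.14
Total deductions = $25.95 + $103.80 + $25.95 + $36.14 = $191.84
Net pay = $2,595.04 − $191.84 = $2,403.20

$2,403.20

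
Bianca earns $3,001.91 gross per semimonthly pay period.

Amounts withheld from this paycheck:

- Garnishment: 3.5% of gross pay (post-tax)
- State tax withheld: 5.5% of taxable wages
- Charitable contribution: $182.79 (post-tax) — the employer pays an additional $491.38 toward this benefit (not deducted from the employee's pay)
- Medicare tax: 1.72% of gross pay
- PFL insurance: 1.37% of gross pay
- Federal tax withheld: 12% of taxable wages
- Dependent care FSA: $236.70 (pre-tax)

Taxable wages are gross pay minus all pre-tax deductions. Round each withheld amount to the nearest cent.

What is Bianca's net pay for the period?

$1,900.67

Dependent care FSA: $236.70
Taxable wages = $3,001.91 − $236.70 = $2,765.21
Federal tax withheld: $2,765.21 × 0.12 = $331.83
State tax withheld: $2,765.21 × 0.055 = $152.09
PFL insurance: $3,001.91 × 0.0137 = $41.13
Medicare tax: $3,001.91 × 0.0172 = $51.63
Garnishment: $3,001.91 × 0.035 = $105.07
Charitable contribution: $182.79
(Employer's $491.38 toward charitable contribution is not withheld from the employee.)
Total deductions = $236.70 + $331.83 + $152.09 + $41.13 + $51.63 + $105.07 + $182.79 = $1,101.24
Net pay = $3,001.91 − $1,101.24 = $1,900.67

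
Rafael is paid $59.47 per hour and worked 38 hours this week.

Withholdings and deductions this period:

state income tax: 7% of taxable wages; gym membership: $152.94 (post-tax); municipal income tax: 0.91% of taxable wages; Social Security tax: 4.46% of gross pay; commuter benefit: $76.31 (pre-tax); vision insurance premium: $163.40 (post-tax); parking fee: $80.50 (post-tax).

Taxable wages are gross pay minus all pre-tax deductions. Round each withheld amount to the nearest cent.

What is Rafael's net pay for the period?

Gross pay: 38 × $59.47 = $2259.86
Commuter benefit: $76.31
Taxable wages = $2259.86 − $76.31 = $2183.55
State income tax: $2183.55 × 0.07 = $152.85
Municipal income tax: $2183.55 × 0.0091 = $19.87
Social Security tax: $2259.86 × 0.0446 = $100.79
Gym membership: $152.94
Vision insurance premium: $163.40
Parking fee: $80.50
Total deductions = $76.31 + $152.85 + $19.87 + $100.79 + $152.94 + $163.40 + $80.50 = $746.66
Net pay = $2259.86 − $746.66 = $1513.20

$1513.20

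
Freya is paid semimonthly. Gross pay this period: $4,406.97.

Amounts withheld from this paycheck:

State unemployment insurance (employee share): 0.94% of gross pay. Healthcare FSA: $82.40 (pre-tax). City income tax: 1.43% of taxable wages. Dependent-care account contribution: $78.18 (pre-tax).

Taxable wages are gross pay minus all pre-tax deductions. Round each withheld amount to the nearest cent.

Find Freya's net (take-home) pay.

$4,144.24

Dependent-care account contribution: $78.18
Healthcare FSA: $82.40
Pre-tax total = $78.18 + $82.40 = $160.58
Taxable wages = $4,406.97 − $160.58 = $4,246.39
City income tax: $4,246.39 × 0.0143 = $60.72
State unemployment insurance (employee share): $4,406.97 × 0.0094 = $41.43
Total deductions = $78.18 + $82.40 + $60.72 + $41.43 = $262.73
Net pay = $4,406.97 − $262.73 = $4,144.24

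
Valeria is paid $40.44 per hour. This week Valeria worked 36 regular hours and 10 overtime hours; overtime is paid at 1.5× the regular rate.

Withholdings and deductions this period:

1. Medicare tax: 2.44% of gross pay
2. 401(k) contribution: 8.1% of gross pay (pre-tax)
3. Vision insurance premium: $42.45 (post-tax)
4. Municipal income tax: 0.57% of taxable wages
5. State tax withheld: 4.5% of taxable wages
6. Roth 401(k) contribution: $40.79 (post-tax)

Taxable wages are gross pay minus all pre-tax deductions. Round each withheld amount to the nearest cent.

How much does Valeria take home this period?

Regular pay: 36 × $40.44 = $1,455.84
Overtime pay: 10 × $40.44 × 1.5 = $606.60
Gross pay = $1,455.84 + $606.60 = $2,062.44
401(k) contribution: $2,062.44 × 0.081 = $167.06
Taxable wages = $2,062.44 − $167.06 = $1,895.38
Municipal income tax: $1,895.38 × 0.0057 = $10.80
State tax withheld: $1,895.38 × 0.045 = $85.29
Medicare tax: $2,062.44 × 0.0244 = $50.32
Vision insurance premium: $42.45
Roth 401(k) contribution: $40.79
Total deductions = $167.06 + $10.80 + $85.29 + $50.32 + $42.45 + $40.79 = $396.71
Net pay = $2,062.44 − $396.71 = $1,665.73

$1,665.73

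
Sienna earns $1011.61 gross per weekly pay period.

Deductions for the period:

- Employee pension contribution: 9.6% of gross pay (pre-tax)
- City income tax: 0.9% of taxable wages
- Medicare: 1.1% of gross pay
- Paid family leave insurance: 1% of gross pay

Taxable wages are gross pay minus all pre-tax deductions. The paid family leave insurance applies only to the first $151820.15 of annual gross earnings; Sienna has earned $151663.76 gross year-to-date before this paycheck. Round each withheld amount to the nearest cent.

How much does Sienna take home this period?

$893.58

Employee pension contribution: $1011.61 × 0.096 = $97.11
Taxable wages = $1011.61 − $97.11 = $914.50
City income tax: $914.50 × 0.009 = $8.23
Medicare: $1011.61 × 0.011 = $11.13
Paid family leave insurance: only $151820.15 − $151663.76 = $156.39 of this check is subject → $156.39 × 0.01 = $1.56
Total deductions = $97.11 + $8.23 + $11.13 + $1.56 = $118.03
Net pay = $1011.61 − $118.03 = $893.58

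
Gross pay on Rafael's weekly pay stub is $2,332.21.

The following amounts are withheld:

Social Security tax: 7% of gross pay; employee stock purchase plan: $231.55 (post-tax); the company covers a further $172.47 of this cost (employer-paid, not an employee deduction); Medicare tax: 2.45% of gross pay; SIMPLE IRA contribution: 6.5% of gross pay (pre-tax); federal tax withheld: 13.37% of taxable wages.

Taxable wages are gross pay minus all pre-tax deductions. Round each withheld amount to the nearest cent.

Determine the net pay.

SIMPLE IRA contribution: $2,332.21 × 0.065 = $151.59
Taxable wages = $2,332.21 − $151.59 = $2,180.62
Federal tax withheld: $2,180.62 × 0.1337 = $291.55
Medicare tax: $2,332.21 × 0.0245 = $57.14
Social Security tax: $2,332.21 × 0.07 = $163.25
Employee stock purchase plan: $231.55
(Employer's $172.47 toward employee stock purchase plan is not withheld from the employee.)
Total deductions = $151.59 + $291.55 + $57.14 + $163.25 + $231.55 = $895.08
Net pay = $2,332.21 − $895.08 = $1,437.13

$1,437.13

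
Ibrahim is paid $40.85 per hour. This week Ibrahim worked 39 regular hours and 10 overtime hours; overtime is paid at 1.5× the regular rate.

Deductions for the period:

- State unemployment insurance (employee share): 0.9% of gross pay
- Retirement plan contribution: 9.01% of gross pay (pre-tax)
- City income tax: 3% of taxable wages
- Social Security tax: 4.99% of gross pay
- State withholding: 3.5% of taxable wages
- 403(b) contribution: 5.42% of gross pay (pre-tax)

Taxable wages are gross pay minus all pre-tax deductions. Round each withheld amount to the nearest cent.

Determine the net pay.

$1,634.97

Regular pay: 39 × $40.85 = $1,593.15
Overtime pay: 10 × $40.85 × 1.5 = $612.75
Gross pay = $1,593.15 + $612.75 = $2,205.90
Retirement plan contribution: $2,205.90 × 0.0901 = $198.75
403(b) contribution: $2,205.90 × 0.0542 = $119.56
Pre-tax total = $198.75 + $119.56 = $318.31
Taxable wages = $2,205.90 − $318.31 = $1,887.59
City income tax: $1,887.59 × 0.03 = $56.63
State withholding: $1,887.59 × 0.035 = $66.07
Social Security tax: $2,205.90 × 0.0499 = $110.07
State unemployment insurance (employee share): $2,205.90 × 0.009 = $19.85
Total deductions = $198.75 + $119.56 + $56.63 + $66.07 + $110.07 + $19.85 = $570.93
Net pay = $2,205.90 − $570.93 = $1,634.97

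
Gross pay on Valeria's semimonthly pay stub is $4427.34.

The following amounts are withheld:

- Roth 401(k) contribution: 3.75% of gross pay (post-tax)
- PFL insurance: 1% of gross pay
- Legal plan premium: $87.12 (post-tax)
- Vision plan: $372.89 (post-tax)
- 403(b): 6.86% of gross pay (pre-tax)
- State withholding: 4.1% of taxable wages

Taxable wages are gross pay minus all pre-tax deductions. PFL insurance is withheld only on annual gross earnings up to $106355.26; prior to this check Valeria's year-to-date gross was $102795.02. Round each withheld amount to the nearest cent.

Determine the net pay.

403(b): $4427.34 × 0.0686 = $303.72
Taxable wages = $4427.34 − $303.72 = $4123.62
State withholding: $4123.62 × 0.041 = $169.07
PFL insurance: only $106355.26 − $102795.02 = $3560.24 of this check is subject → $3560.24 × 0.01 = $35.60
Legal plan premium: $87.12
Vision plan: $372.89
Roth 401(k) contribution: $4427.34 × 0.0375 = $166.03
Total deductions = $303.72 + $169.07 + $35.60 + $87.12 + $372.89 + $166.03 = $1134.43
Net pay = $4427.34 − $1134.43 = $3292.91

$3292.91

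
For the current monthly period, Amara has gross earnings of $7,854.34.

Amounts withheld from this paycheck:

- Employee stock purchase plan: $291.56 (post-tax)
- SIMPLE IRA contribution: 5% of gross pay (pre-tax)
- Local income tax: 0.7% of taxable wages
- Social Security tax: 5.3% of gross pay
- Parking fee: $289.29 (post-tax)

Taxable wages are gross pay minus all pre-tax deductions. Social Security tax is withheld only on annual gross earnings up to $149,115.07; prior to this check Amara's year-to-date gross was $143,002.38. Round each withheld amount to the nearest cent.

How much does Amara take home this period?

SIMPLE IRA contribution: $7,854.34 × 0.05 = $392.72
Taxable wages = $7,854.34 − $392.72 = $7,461.62
Local income tax: $7,461.62 × 0.007 = $52.23
Social Security tax: only $149,115.07 − $143,002.38 = $6,112.69 of this check is subject → $6,112.69 × 0.053 = $323.97
Parking fee: $289.29
Employee stock purchase plan: $291.56
Total deductions = $392.72 + $52.23 + $323.97 + $289.29 + $291.56 = $1,349.77
Net pay = $7,854.34 − $1,349.77 = $6,504.57

$6,504.57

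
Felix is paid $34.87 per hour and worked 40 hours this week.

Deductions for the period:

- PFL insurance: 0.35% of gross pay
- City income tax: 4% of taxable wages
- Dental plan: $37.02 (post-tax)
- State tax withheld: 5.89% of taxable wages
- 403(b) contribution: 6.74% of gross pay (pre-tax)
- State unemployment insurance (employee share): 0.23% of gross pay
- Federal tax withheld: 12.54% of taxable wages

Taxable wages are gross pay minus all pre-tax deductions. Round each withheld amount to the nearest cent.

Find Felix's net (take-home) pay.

$963.91

Gross pay: 40 × $34.87 = $1,394.80
403(b) contribution: $1,394.80 × 0.0674 = $94.01
Taxable wages = $1,394.80 − $94.01 = $1,300.79
City income tax: $1,300.79 × 0.04 = $52.03
State tax withheld: $1,300.79 × 0.0589 = $76.62
Federal tax withheld: $1,300.79 × 0.1254 = $163.12
PFL insurance: $1,394.80 × 0.0035 = $4.88
State unemployment insurance (employee share): $1,394.80 × 0.0023 = $3.21
Dental plan: $37.02
Total deductions = $94.01 + $52.03 + $76.62 + $163.12 + $4.88 + $3.21 + $37.02 = $430.89
Net pay = $1,394.80 − $430.89 = $963.91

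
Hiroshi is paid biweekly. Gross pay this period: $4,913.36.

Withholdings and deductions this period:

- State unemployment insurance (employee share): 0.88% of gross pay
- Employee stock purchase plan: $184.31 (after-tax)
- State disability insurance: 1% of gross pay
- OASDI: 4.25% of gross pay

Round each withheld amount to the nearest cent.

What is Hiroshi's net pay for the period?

$4,427.86

State disability insurance: $4,913.36 × 0.01 = $49.13
State unemployment insurance (employee share): $4,913.36 × 0.0088 = $43.24
OASDI: $4,913.36 × 0.0425 = $208.82
Employee stock purchase plan: $184.31
Total deductions = $49.13 + $43.24 + $208.82 + $184.31 = $485.50
Net pay = $4,913.36 − $485.50 = $4,427.86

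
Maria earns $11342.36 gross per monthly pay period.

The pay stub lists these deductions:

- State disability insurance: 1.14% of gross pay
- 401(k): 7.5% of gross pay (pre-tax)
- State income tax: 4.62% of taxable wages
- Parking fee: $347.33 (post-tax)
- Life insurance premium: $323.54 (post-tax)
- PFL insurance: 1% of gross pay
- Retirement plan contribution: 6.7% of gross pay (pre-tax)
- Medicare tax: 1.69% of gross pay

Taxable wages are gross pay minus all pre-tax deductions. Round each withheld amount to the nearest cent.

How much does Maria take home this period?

Retirement plan contribution: $11342.36 × 0.067 = $759.94
401(k): $11342.36 × 0.075 = $850.68
Pre-tax total = $759.94 + $850.68 = $1610.62
Taxable wages = $11342.36 − $1610.62 = $9731.74
State income tax: $9731.74 × 0.0462 = $449.61
State disability insurance: $11342.36 × 0.0114 = $129.30
PFL insurance: $11342.36 × 0.01 = $113.42
Medicare tax: $11342.36 × 0.0169 = $191.69
Life insurance premium: $323.54
Parking fee: $347.33
Total deductions = $759.94 + $850.68 + $449.61 + $129.30 + $113.42 + $191.69 + $323.54 + $347.33 = $3165.51
Net pay = $11342.36 − $3165.51 = $8176.85

$8176.85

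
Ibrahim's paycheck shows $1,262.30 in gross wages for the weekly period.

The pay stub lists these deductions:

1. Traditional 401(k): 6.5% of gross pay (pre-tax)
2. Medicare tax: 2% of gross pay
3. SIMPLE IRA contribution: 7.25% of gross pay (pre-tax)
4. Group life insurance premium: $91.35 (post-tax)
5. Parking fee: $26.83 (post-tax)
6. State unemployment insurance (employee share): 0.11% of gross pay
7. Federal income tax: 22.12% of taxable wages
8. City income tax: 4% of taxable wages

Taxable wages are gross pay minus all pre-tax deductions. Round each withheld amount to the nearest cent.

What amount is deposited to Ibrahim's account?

$659.53

Traditional 401(k): $1,262.30 × 0.065 = $82.05
SIMPLE IRA contribution: $1,262.30 × 0.0725 = $91.52
Pre-tax total = $82.05 + $91.52 = $173.57
Taxable wages = $1,262.30 − $173.57 = $1,088.73
Federal income tax: $1,088.73 × 0.2212 = $240.83
City income tax: $1,088.73 × 0.04 = $43.55
Medicare tax: $1,262.30 × 0.02 = $25.25
State unemployment insurance (employee share): $1,262.30 × 0.0011 = $1.39
Group life insurance premium: $91.35
Parking fee: $26.83
Total deductions = $82.05 + $91.52 + $240.83 + $43.55 + $25.25 + $1.39 + $91.35 + $26.83 = $602.77
Net pay = $1,262.30 − $602.77 = $659.53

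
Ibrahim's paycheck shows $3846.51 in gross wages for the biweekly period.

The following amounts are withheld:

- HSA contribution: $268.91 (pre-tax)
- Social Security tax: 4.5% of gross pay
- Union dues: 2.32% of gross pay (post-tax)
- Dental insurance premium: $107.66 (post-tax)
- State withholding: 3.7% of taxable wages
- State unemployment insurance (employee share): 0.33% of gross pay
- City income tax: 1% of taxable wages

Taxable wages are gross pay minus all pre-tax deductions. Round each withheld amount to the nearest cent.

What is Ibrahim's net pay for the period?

HSA contribution: $268.91
Taxable wages = $3846.51 − $268.91 = $3577.60
State withholding: $3577.60 × 0.037 = $132.37
City income tax: $3577.60 × 0.01 = $35.78
State unemployment insurance (employee share): $3846.51 × 0.0033 = $12.69
Social Security tax: $3846.51 × 0.045 = $173.09
Dental insurance premium: $107.66
Union dues: $3846.51 × 0.0232 = $89.24
Total deductions = $268.91 + $132.37 + $35.78 + $12.69 + $173.09 + $107.66 + $89.24 = $819.74
Net pay = $3846.51 − $819.74 = $3026.77

$3026.77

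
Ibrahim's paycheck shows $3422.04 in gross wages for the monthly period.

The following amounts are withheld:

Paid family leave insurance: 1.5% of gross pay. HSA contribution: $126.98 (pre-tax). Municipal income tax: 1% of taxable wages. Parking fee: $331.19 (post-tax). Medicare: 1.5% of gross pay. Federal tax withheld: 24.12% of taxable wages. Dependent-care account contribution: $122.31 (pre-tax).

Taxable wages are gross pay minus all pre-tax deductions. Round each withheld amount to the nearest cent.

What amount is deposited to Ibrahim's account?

Dependent-care account contribution: $122.31
HSA contribution: $126.98
Pre-tax total = $122.31 + $126.98 = $249.29
Taxable wages = $3422.04 − $249.29 = $3172.75
Municipal income tax: $3172.75 × 0.01 = $31.73
Federal tax withheld: $3172.75 × 0.2412 = $765.27
Medicare: $3422.04 × 0.015 = $51.33
Paid family leave insurance: $3422.04 × 0.015 = $51.33
Parking fee: $331.19
Total deductions = $122.31 + $126.98 + $31.73 + $765.27 + $51.33 + $51.33 + $331.19 = $1480.14
Net pay = $3422.04 − $1480.14 = $1941.90

$1941.90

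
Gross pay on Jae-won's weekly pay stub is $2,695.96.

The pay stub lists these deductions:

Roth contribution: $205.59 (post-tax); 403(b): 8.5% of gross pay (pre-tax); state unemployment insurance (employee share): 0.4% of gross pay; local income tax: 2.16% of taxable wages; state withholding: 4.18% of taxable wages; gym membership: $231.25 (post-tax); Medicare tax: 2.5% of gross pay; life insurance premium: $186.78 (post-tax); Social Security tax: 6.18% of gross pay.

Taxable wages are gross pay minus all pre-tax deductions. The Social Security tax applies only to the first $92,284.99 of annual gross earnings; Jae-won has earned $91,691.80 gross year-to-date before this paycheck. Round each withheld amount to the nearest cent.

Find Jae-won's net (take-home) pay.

$1,571.95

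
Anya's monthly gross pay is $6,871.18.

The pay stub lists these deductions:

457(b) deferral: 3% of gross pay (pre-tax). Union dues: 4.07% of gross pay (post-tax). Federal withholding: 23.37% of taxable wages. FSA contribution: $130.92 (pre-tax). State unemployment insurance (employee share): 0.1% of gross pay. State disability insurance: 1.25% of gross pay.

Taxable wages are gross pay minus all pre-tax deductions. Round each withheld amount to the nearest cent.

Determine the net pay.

457(b) deferral: $6,871.18 × 0.03 = $206.14
FSA contribution: $130.92
Pre-tax total = $206.14 + $130.92 = $337.06
Taxable wages = $6,871.18 − $337.06 = $6,534.12
Federal withholding: $6,534.12 × 0.2337 = $1,527.02
State disability insurance: $6,871.18 × 0.0125 = $85.89
State unemployment insurance (employee share): $6,871.18 × 0.001 = $6.87
Union dues: $6,871.18 × 0.0407 = $279.66
Total deductions = $206.14 + $130.92 + $1,527.02 + $85.89 + $6.87 + $279.66 = $2,236.50
Net pay = $6,871.18 − $2,236.50 = $4,634.68

$4,634.68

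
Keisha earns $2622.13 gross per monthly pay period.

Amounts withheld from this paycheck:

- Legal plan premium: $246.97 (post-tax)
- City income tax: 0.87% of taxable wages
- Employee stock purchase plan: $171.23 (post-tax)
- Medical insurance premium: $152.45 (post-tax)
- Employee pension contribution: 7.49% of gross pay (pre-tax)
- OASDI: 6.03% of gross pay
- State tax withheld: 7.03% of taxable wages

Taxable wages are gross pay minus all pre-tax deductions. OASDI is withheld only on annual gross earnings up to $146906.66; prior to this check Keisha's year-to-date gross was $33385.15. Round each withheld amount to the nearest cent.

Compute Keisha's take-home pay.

Employee pension contribution: $2622.13 × 0.0749 = $196.40
Taxable wages = $2622.13 − $196.40 = $2425.73
City income tax: $2425.73 × 0.0087 = $21.10
State tax withheld: $2425.73 × 0.0703 = $170.53
OASDI: cap not yet reached, full $2622.13 is subject → $2622.13 × 0.0603 = $158.11
Medical insurance premium: $152.45
Legal plan premium: $246.97
Employee stock purchase plan: $171.23
Total deductions = $196.40 + $21.10 + $170.53 + $158.11 + $152.45 + $246.97 + $171.23 = $1116.79
Net pay = $2622.13 − $1116.79 = $1505.34

$1505.34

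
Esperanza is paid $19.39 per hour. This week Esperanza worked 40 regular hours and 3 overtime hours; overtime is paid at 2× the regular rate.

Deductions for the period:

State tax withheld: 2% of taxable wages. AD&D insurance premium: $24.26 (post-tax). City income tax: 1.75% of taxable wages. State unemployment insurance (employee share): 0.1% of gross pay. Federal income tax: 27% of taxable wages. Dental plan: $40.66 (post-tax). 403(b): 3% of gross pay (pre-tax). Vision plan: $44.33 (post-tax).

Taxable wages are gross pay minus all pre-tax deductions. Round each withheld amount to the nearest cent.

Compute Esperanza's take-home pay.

$489.00

Regular pay: 40 × $19.39 = $775.60
Overtime pay: 3 × $19.39 × 2 = $116.34
Gross pay = $775.60 + $116.34 = $891.94
403(b): $891.94 × 0.03 = $26.76
Taxable wages = $891.94 − $26.76 = $865.18
Federal income tax: $865.18 × 0.27 = $233.60
City income tax: $865.18 × 0.0175 = $15.14
State tax withheld: $865.18 × 0.02 = $17.30
State unemployment insurance (employee share): $891.94 × 0.001 = $0.89
Vision plan: $44.33
Dental plan: $40.66
AD&D insurance premium: $24.26
Total deductions = $26.76 + $233.60 + $15.14 + $17.30 + $0.89 + $44.33 + $40.66 + $24.26 = $402.94
Net pay = $891.94 − $402.94 = $489.00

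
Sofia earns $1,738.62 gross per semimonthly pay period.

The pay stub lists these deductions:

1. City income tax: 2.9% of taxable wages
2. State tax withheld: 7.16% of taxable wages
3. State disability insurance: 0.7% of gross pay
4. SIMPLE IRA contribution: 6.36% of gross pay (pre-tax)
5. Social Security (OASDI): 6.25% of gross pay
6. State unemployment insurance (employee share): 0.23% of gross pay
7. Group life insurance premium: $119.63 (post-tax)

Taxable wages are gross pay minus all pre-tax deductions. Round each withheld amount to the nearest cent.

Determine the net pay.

$1,219.80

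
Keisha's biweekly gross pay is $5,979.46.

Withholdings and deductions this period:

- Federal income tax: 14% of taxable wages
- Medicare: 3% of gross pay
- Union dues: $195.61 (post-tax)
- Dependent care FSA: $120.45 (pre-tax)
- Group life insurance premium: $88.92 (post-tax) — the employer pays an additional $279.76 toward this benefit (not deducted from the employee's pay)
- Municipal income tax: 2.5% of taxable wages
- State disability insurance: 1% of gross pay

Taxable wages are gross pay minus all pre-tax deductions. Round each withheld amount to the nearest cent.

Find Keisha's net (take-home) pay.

$4,368.57

Dependent care FSA: $120.45
Taxable wages = $5,979.46 − $120.45 = $5,859.01
Municipal income tax: $5,859.01 × 0.025 = $146.48
Federal income tax: $5,859.01 × 0.14 = $820.26
Medicare: $5,979.46 × 0.03 = $179.38
State disability insurance: $5,979.46 × 0.01 = $59.79
Union dues: $195.61
Group life insurance premium: $88.92
(Employer's $279.76 toward group life insurance premium is not withheld from the employee.)
Total deductions = $120.45 + $146.48 + $820.26 + $179.38 + $59.79 + $195.61 + $88.92 = $1,610.89
Net pay = $5,979.46 − $1,610.89 = $4,368.57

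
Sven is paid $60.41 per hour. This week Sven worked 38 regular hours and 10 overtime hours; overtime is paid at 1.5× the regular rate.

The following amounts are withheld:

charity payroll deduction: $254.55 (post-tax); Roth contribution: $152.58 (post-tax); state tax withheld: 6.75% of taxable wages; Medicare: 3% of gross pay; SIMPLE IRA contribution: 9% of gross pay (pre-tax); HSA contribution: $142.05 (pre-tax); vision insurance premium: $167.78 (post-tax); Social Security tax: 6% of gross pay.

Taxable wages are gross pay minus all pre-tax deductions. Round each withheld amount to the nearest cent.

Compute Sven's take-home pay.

$1,721.38

Regular pay: 38 × $60.41 = $2,295.58
Overtime pay: 10 × $60.41 × 1.5 = $906.15
Gross pay = $2,295.58 + $906.15 = $3,201.73
HSA contribution: $142.05
SIMPLE IRA contribution: $3,201.73 × 0.09 = $288.16
Pre-tax total = $142.05 + $288.16 = $430.21
Taxable wages = $3,201.73 − $430.21 = $2,771.52
State tax withheld: $2,771.52 × 0.0675 = $187.08
Social Security tax: $3,201.73 × 0.06 = $192.10
Medicare: $3,201.73 × 0.03 = $96.05
Charity payroll deduction: $254.55
Roth contribution: $152.58
Vision insurance premium: $167.78
Total deductions = $142.05 + $288.16 + $187.08 + $192.10 + $96.05 + $254.55 + $152.58 + $167.78 = $1,480.35
Net pay = $3,201.73 − $1,480.35 = $1,721.38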